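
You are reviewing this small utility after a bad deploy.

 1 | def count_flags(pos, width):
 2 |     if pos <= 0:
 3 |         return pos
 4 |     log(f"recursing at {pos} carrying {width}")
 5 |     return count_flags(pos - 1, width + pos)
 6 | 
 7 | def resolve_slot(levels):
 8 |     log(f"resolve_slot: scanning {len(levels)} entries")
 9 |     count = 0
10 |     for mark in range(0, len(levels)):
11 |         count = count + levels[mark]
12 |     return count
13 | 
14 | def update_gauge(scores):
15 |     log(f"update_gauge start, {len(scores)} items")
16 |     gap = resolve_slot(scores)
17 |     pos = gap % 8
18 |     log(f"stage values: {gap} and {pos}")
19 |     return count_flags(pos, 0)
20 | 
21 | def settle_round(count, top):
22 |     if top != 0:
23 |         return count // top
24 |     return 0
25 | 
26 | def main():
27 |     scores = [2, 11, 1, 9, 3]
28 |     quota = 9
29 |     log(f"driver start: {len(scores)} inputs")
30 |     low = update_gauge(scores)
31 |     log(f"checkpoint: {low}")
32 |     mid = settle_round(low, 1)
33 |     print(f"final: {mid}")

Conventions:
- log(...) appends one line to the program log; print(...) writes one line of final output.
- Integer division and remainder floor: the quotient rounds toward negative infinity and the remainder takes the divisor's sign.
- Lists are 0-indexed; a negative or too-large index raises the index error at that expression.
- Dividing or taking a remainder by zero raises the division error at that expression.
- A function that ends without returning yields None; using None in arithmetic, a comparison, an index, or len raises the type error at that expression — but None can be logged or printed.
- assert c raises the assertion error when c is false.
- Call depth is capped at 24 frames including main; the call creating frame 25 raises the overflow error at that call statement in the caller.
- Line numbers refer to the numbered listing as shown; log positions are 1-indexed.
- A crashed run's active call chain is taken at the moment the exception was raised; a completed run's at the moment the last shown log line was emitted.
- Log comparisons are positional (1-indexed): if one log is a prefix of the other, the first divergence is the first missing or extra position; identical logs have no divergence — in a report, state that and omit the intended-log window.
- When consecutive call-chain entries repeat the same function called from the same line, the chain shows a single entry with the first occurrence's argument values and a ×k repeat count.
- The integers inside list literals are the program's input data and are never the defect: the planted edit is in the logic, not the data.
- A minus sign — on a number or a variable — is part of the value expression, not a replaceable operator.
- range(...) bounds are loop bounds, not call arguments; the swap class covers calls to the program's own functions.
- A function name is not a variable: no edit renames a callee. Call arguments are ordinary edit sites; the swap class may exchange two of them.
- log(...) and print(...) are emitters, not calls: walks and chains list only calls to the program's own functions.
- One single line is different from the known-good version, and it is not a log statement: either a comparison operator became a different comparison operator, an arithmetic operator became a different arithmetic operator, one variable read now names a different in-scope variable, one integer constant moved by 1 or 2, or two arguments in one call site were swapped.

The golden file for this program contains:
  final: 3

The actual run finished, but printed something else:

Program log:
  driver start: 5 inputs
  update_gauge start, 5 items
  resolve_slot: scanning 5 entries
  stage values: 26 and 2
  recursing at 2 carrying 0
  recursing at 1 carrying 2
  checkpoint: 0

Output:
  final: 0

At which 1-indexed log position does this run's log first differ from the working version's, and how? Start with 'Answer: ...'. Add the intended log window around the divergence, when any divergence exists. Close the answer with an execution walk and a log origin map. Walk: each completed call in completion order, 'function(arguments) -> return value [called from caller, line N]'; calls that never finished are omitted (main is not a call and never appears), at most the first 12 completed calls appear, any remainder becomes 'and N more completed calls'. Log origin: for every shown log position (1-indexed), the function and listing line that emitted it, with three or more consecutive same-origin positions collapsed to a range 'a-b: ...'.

Answer: position 7 — shown 'checkpoint: 0', intended 'checkpoint: 3'.
Intended log window:
  5: recursing at 2 carrying 0
  6: recursing at 1 carrying 2
  7: checkpoint: 3
Execution walk:
  resolve_slot([2, 11, 1, 9, 3]) -> 26  [called from update_gauge, line 16]
  count_flags(0, 3) -> 0  [called from count_flags, line 5]
  count_flags(1, 2) -> 0  [called from count_flags, line 5]
  count_flags(2, 0) -> 0  [called from update_gauge, line 19]
  update_gauge([2, 11, 1, 9, 3]) -> 0  [called from main, line 30]
  settle_round(0, 1) -> 0  [called from main, line 32]
Log origins:
  1 — main, line 29
  2 — update_gauge, line 15
  3 — resolve_slot, line 8
  4 — update_gauge, line 18
  5 — count_flags, line 4
  6 — count_flags, line 4
  7 — main, line 31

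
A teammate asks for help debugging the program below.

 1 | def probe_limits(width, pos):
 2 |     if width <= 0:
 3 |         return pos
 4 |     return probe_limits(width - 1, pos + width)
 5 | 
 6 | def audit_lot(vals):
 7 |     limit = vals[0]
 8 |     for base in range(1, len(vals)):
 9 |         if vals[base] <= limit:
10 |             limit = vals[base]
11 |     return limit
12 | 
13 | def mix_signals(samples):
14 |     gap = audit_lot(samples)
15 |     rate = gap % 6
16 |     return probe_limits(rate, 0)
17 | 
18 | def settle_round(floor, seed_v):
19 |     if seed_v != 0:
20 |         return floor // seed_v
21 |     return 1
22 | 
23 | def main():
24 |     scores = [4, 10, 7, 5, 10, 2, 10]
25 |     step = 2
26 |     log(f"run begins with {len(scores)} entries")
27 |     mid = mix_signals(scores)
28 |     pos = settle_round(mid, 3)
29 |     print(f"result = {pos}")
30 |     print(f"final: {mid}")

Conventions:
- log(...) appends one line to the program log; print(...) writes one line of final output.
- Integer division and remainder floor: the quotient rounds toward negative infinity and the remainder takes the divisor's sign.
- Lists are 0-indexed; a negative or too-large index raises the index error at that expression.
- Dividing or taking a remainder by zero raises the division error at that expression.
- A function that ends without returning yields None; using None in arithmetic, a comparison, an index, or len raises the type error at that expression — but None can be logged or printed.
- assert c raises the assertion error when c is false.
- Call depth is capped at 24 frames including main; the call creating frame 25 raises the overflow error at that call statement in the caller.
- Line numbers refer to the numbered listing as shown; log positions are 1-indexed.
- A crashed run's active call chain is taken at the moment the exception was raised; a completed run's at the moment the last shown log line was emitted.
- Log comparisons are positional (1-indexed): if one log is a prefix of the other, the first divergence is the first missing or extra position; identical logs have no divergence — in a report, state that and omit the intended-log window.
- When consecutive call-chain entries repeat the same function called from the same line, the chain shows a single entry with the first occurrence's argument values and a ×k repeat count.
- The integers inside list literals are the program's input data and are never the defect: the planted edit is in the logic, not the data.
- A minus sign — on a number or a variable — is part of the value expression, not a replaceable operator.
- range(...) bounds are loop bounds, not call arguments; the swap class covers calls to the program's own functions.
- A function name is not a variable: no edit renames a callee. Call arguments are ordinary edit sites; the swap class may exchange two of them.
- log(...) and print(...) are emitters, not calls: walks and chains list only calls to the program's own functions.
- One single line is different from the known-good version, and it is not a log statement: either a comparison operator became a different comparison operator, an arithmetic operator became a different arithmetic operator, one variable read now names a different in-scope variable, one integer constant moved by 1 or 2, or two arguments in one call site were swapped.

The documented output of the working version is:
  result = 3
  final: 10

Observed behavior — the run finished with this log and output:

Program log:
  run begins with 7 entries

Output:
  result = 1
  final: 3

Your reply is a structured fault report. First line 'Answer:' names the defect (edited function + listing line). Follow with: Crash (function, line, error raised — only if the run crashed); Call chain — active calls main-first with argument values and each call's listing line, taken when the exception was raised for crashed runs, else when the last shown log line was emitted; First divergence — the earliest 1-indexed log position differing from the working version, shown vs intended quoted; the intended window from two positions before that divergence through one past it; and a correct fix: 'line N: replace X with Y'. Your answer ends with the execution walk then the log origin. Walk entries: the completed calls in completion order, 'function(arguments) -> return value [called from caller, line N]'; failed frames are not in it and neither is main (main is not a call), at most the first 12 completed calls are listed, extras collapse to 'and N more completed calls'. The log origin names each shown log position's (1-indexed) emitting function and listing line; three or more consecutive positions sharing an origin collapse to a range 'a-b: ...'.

Answer: the defect is in audit_lot at line 9.
Key fact: Every logged value matches the working version; the printed result is what differs.
Call chain: main.
First divergence: none (the log streams are identical).
Execution walk:
  audit_lot([4, 10, 7, 5, 10, 2, 10]) -> 2  [called from mix_signals, line 14]
  probe_limits(0, 3) -> 3  [called from probe_limits, line 4]
  probe_limits(1, 2) -> 3  [called from probe_limits, line 4]
  probe_limits(2, 0) -> 3  [called from mix_signals, line 16]
  mix_signals([4, 10, 7, 5, 10, 2, 10]) -> 3  [called from main, line 27]
  settle_round(3, 3) -> 1  [called from main, line 28]
Origin of each log line:
  1: logged in main at line 26
A correct fix: line 9: replace `<=` with `>`.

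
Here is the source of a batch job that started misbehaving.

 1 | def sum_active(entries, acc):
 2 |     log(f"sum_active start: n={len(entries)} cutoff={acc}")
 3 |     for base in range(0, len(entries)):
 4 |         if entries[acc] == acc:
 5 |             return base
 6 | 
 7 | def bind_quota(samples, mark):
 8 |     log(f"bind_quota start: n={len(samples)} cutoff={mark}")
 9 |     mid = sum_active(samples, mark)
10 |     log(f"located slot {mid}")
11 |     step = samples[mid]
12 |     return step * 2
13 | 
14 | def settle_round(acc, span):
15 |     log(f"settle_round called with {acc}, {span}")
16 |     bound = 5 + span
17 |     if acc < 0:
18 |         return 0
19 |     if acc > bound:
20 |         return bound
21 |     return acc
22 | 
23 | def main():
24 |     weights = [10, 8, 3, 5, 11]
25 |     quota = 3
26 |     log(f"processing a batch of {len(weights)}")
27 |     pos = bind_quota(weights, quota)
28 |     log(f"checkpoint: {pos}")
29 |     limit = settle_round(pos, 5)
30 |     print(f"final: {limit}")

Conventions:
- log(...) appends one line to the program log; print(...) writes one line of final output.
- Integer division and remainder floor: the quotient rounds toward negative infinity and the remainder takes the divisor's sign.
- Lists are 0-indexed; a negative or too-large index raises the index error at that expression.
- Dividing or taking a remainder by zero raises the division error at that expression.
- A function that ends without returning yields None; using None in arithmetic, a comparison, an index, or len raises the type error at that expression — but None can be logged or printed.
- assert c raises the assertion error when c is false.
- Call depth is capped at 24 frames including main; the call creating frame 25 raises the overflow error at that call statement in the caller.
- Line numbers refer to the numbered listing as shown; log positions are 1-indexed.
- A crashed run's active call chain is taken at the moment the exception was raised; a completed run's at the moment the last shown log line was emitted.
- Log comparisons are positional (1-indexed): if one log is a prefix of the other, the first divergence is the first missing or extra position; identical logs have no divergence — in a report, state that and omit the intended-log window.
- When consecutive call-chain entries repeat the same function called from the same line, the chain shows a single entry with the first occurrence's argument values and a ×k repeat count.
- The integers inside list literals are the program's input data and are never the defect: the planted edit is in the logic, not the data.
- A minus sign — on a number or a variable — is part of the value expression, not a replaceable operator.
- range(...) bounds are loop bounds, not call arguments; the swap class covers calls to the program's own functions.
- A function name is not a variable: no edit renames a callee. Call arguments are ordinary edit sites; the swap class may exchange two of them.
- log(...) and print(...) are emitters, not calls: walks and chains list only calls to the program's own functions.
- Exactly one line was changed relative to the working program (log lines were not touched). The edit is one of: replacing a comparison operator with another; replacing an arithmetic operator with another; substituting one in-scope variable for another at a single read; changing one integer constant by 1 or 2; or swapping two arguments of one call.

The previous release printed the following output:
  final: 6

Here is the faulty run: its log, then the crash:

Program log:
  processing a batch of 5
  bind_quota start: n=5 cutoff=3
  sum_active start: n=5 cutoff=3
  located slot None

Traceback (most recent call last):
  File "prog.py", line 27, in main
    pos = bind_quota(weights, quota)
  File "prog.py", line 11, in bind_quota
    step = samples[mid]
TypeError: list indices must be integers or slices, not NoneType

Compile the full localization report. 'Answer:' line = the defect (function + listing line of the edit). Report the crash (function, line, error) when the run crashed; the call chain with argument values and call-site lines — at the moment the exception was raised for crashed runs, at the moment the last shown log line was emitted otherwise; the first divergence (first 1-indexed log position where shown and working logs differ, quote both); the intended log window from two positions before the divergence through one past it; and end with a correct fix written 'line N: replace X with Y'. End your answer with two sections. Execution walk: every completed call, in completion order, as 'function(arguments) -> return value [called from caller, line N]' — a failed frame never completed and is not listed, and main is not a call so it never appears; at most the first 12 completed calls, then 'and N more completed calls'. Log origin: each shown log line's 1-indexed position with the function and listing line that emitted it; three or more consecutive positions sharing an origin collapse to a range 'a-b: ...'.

Answer: the defect is in sum_active at line 4.
Core observation: The log first diverges at position 4: the faulty run prints 'located slot None' where the working version prints 'located slot 2'.
Crash: bind_quota, line 11, TypeError.
Call chain: main -> bind_quota([10, 8, 3, 5, 11], 3) (called at line 27).
First divergence: position 4 — the shown line 'located slot None' should read 'located slot 2'.
Intended log window:
  2: bind_quota start: n=5 cutoff=3
  3: sum_active start: n=5 cutoff=3
  4: located slot 2
  5: checkpoint: 6
Execution walk:
  sum_active([10, 8, 3, 5, 11], 3) -> None  [called from bind_quota, line 9]
Log origins:
  1: logged in main at line 26
  2: logged in bind_quota at line 8
  3: logged in sum_active at line 2
  4: logged in bind_quota at line 10
A correct fix: line 4: replace `entries[acc]` with `entries[base]`.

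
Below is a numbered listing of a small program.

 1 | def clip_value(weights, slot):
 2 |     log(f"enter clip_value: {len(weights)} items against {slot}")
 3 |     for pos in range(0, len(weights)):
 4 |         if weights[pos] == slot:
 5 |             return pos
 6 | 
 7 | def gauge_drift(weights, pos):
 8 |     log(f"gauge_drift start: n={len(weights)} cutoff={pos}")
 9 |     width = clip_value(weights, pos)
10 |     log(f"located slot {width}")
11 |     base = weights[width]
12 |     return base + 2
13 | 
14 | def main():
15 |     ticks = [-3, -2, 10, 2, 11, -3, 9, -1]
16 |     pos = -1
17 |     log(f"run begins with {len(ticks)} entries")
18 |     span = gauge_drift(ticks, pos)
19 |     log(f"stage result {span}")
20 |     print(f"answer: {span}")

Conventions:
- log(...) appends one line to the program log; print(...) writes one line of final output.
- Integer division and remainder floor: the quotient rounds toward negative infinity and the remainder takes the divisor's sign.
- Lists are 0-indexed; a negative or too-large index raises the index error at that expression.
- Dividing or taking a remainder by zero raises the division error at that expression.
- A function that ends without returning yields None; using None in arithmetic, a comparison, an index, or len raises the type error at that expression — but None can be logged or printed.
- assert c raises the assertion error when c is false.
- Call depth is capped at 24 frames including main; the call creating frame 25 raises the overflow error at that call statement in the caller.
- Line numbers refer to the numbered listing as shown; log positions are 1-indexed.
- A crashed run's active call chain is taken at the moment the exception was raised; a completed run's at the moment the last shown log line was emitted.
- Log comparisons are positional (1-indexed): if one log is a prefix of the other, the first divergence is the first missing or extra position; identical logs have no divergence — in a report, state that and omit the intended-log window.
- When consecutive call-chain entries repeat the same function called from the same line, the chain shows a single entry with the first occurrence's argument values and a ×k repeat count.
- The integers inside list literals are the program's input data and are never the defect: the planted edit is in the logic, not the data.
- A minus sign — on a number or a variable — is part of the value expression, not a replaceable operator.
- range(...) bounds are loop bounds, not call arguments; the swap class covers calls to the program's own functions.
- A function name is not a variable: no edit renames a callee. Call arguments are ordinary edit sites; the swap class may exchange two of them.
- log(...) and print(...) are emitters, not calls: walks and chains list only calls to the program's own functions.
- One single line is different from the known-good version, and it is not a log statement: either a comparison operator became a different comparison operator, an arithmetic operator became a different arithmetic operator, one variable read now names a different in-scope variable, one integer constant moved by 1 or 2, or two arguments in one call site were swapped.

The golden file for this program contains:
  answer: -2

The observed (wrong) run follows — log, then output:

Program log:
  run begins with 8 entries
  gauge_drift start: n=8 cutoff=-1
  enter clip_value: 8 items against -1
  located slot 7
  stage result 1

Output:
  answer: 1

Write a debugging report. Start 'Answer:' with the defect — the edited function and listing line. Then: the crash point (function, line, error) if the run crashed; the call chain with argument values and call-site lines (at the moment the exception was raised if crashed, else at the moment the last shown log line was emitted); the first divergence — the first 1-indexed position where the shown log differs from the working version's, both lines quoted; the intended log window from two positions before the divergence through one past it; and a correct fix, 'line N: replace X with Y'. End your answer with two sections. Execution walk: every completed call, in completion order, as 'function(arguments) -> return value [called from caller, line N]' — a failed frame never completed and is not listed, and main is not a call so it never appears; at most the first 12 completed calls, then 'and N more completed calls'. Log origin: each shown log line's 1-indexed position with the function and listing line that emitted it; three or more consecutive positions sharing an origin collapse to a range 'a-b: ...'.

Answer: the defect is in gauge_drift at line 12.
Key fact: Everything matches until log position 5, which reads 'stage result 1' in place of 'stage result -2'.
Call chain: main.
First divergence: position 5 — the shown line 'stage result 1' should read 'stage result -2'.
Intended log window:
  3: enter clip_value: 8 items against -1
  4: located slot 7
  5: stage result -2
Execution walk:
  clip_value([-3, -2, 10, 2, 11, -3, 9, -1], -1) -> 7  [called from gauge_drift, line 9]
  gauge_drift([-3, -2, 10, 2, 11, -3, 9, -1], -1) -> 1  [called from main, line 18]
Log origins:
  1: emitted by main (line 17)
  2: emitted by gauge_drift (line 8)
  3: emitted by clip_value (line 2)
  4: emitted by gauge_drift (line 10)
  5: emitted by main (line 19)
A correct fix: line 12: replace `+` with `*`.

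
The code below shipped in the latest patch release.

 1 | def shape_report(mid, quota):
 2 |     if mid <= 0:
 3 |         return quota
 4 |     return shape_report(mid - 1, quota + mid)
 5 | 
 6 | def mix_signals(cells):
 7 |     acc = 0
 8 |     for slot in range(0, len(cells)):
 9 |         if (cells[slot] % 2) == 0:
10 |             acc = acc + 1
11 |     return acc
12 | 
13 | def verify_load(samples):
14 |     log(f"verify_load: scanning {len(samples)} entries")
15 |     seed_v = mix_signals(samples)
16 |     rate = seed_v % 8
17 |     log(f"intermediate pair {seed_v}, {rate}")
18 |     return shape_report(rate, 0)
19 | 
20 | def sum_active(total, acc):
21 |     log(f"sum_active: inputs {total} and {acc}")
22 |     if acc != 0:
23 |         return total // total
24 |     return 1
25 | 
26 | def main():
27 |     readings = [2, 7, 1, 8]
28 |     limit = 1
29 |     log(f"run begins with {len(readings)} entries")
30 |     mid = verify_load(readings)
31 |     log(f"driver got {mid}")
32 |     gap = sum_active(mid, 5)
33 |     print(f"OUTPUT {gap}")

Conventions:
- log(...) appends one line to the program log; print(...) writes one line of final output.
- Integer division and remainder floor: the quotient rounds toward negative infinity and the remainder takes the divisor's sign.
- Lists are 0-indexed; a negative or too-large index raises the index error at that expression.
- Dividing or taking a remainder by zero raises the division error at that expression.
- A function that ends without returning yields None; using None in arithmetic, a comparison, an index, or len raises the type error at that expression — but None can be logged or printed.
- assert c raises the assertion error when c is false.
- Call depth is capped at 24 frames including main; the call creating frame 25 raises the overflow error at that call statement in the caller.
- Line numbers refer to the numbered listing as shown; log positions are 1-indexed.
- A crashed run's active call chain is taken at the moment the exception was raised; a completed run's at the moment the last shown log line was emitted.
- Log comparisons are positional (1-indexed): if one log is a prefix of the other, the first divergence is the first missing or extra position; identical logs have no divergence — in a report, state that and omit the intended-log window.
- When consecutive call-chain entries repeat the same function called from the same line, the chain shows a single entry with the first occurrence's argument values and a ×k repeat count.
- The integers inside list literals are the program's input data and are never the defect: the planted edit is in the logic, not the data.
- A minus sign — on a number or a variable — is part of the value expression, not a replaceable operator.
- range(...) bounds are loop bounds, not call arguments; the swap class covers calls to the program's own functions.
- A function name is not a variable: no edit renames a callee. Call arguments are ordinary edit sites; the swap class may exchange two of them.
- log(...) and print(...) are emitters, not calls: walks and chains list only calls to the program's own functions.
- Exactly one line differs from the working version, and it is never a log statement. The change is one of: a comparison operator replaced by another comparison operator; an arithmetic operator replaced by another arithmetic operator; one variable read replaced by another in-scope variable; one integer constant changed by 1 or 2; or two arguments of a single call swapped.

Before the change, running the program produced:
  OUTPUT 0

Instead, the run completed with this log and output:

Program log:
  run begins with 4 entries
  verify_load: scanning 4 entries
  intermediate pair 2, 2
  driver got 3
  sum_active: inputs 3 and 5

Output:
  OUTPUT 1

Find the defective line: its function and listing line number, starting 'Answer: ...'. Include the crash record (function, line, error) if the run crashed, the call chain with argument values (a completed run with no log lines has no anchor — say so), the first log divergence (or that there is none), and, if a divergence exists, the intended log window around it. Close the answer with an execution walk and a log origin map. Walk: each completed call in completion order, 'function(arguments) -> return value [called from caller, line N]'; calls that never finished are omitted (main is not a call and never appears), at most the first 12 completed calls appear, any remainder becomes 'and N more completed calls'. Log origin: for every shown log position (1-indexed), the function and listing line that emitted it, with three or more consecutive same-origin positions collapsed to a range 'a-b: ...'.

Answer: the defect is in sum_active at line 23.
The tell: Every logged value matches the working version; the printed result is what differs.
Call chain: main -> sum_active(3, 5) (called at line 32).
First divergence: none — the logs agree in full.
Execution walk:
  mix_signals([2, 7, 1, 8]) -> 2  [called from verify_load, line 15]
  shape_report(0, 3) -> 3  [called from shape_report, line 4]
  shape_report(1, 2) -> 3  [called from shape_report, line 4]
  shape_report(2, 0) -> 3  [called from verify_load, line 18]
  verify_load([2, 7, 1, 8]) -> 3  [called from main, line 30]
  sum_active(3, 5) -> 1  [called from main, line 32]
Log origin:
  1: from main, line 29
  2: from verify_load, line 14
  3: from verify_load, line 17
  4: from main, line 31
  5: from sum_active, line 21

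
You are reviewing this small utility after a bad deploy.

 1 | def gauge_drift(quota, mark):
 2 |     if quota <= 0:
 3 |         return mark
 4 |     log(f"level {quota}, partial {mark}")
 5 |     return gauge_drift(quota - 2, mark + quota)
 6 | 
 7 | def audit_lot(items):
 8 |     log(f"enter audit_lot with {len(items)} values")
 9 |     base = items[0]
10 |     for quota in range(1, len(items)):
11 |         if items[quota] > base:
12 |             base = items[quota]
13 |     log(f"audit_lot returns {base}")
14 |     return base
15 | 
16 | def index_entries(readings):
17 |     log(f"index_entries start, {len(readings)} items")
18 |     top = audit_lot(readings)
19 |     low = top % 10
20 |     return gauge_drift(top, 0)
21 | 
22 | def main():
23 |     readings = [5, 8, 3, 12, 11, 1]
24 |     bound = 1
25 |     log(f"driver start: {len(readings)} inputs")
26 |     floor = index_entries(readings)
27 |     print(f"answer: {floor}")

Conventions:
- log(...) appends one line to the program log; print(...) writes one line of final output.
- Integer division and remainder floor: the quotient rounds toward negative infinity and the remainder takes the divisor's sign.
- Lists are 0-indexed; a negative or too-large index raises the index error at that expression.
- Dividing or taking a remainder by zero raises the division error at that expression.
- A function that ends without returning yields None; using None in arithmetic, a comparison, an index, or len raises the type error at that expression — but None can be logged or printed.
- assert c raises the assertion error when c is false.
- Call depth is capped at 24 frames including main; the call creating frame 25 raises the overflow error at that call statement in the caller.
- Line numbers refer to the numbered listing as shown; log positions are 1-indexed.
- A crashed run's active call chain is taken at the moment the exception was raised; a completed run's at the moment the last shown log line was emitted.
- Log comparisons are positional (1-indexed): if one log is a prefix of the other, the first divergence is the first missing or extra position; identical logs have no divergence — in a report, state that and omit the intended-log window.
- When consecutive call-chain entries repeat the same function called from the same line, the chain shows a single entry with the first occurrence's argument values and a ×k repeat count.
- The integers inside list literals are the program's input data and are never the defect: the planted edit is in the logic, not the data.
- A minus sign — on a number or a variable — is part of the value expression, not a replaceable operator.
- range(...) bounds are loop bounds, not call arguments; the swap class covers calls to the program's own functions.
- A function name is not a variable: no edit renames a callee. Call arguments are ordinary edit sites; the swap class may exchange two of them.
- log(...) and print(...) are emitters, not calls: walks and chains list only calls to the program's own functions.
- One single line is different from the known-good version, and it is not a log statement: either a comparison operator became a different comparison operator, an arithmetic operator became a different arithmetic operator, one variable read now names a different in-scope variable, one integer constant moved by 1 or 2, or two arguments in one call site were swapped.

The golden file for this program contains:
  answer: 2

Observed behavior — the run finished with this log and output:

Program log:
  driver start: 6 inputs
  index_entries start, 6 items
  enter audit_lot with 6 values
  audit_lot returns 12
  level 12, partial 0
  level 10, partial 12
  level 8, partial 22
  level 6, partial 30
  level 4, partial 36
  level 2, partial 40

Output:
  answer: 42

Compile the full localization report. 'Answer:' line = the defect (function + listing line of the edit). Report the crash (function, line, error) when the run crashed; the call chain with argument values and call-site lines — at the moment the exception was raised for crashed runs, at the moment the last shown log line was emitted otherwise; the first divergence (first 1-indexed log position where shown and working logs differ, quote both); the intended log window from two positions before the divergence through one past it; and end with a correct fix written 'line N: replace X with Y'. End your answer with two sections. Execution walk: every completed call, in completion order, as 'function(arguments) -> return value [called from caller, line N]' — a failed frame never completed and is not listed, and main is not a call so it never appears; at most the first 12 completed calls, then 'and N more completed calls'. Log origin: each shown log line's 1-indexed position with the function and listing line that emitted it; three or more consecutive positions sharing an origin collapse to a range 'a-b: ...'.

Answer: the defect is in index_entries at line 20.
Key fact: At log position 5 the runs split — shown 'level 12, partial 0', but the working version logs 'level 2, partial 0'.
Call chain: main -> index_entries([5, 8, 3, 12, 11, 1]) (called at line 26) -> gauge_drift(12, 0) (called at line 20) -> gauge_drift(10, 12) (called at line 5) ×5.
First divergence: position 5 — shown 'level 12, partial 0', intended 'level 2, partial 0'.
Intended log window:
  3: enter audit_lot with 6 values
  4: audit_lot returns 12
  5: level 2, partial 0
Execution walk:
  audit_lot([5, 8, 3, 12, 11, 1]) -> 12  [called from index_entries, line 18]
  gauge_drift(0, 42) -> 42  [called from gauge_drift, line 5]
  gauge_drift(2, 40) -> 42  [called from gauge_drift, line 5]
  gauge_drift(4, 36) -> 42  [called from gauge_drift, line 5]
  gauge_drift(6, 30) -> 42  [called from gauge_drift, line 5]
  gauge_drift(8, 22) -> 42  [called from gauge_drift, line 5]
  gauge_drift(10, 12) -> 42  [called from gauge_drift, line 5]
  gauge_drift(12, 0) -> 42  [called from index_entries, line 20]
  index_entries([5, 8, 3, 12, 11, 1]) -> 42  [called from main, line 26]
Log origins:
  1 — main, line 25
  2 — index_entries, line 17
  3 — audit_lot, line 8
  4 — audit_lot, line 13
  5-10 — gauge_drift, line 4
A correct fix: line 20: replace `top` with `low`.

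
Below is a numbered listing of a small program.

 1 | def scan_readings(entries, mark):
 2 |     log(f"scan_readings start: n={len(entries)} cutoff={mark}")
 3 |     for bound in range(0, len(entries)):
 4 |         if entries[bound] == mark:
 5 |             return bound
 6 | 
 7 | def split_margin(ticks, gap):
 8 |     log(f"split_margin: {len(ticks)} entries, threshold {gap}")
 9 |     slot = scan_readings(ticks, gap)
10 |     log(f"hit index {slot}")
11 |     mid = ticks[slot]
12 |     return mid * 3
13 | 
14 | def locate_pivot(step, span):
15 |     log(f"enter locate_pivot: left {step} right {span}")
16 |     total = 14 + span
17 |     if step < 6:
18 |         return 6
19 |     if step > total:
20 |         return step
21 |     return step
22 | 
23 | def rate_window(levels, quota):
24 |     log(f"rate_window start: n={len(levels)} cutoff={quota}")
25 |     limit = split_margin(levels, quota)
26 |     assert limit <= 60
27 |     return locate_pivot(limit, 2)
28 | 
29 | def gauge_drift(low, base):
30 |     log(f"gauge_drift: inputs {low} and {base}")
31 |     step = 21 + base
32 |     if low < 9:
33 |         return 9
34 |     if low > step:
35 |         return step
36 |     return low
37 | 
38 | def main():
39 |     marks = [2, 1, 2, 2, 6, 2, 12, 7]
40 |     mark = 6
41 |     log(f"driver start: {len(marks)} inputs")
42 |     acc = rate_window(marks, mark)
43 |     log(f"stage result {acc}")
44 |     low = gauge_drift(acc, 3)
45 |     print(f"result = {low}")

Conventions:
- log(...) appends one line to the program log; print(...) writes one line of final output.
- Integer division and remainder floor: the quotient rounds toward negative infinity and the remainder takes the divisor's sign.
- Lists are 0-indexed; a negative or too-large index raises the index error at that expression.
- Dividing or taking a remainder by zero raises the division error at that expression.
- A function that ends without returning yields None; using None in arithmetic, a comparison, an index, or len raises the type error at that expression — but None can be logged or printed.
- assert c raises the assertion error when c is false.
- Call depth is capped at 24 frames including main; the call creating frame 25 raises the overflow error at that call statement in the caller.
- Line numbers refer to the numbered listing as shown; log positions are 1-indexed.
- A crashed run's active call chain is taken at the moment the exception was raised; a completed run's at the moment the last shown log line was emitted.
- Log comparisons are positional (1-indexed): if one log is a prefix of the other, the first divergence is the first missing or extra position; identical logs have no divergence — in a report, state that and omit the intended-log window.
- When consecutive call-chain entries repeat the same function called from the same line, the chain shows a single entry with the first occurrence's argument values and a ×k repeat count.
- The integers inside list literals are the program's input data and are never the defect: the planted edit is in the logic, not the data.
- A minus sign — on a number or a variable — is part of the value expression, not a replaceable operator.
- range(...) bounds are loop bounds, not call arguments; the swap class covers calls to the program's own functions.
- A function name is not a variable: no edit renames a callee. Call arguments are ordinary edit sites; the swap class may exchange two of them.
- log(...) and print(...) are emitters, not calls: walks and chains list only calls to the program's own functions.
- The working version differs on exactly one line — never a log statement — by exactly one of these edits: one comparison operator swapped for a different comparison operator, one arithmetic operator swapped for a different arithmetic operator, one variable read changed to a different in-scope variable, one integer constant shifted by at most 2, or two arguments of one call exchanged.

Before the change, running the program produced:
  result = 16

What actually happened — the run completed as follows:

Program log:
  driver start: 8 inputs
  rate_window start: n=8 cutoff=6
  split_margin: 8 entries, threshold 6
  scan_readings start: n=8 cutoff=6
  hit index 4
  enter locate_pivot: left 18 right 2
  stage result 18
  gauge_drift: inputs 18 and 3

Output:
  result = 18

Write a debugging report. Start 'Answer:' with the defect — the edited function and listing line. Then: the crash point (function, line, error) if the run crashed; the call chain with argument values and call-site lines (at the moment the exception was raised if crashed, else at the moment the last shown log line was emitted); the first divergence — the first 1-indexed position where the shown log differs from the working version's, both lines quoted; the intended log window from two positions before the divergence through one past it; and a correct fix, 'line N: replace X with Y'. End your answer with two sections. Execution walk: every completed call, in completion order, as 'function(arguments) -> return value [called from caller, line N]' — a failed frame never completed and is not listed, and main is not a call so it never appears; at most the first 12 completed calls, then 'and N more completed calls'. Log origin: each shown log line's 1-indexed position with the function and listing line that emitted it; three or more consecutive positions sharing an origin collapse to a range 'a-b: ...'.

Answer: the defect is in locate_pivot at line 20.
Key fact: Log line 7 is where behavior first shows: 'stage result 18' appears instead of 'stage result 16'.
Call chain: main -> gauge_drift(18, 3) (called at line 44).
First divergence: at position 7 the run shows 'stage result 18' where the working version logs 'stage result 16'.
Intended log window:
  5: hit index 4
  6: enter locate_pivot: left 18 right 2
  7: stage result 16
  8: gauge_drift: inputs 16 and 3
Execution walk:
  scan_readings([2, 1, 2, 2, 6, 2, 12, 7], 6) -> 4  [called from split_margin, line 9]
  split_margin([2, 1, 2, 2, 6, 2, 12, 7], 6) -> 18  [called from rate_window, line 25]
  locate_pivot(18, 2) -> 18  [called from rate_window, line 27]
  rate_window([2, 1, 2, 2, 6, 2, 12, 7], 6) -> 18  [called from main, line 42]
  gauge_drift(18, 3) -> 18  [called from main, line 44]
Log line origins:
  1 — main, line 41
  2 — rate_window, line 24
  3 — split_margin, line 8
  4 — scan_readings, line 2
  5 — split_margin, line 10
  6 — locate_pivot, line 15
  7 — main, line 43
  8 — gauge_drift, line 30
A correct fix: line 20: replace `step` with `total`.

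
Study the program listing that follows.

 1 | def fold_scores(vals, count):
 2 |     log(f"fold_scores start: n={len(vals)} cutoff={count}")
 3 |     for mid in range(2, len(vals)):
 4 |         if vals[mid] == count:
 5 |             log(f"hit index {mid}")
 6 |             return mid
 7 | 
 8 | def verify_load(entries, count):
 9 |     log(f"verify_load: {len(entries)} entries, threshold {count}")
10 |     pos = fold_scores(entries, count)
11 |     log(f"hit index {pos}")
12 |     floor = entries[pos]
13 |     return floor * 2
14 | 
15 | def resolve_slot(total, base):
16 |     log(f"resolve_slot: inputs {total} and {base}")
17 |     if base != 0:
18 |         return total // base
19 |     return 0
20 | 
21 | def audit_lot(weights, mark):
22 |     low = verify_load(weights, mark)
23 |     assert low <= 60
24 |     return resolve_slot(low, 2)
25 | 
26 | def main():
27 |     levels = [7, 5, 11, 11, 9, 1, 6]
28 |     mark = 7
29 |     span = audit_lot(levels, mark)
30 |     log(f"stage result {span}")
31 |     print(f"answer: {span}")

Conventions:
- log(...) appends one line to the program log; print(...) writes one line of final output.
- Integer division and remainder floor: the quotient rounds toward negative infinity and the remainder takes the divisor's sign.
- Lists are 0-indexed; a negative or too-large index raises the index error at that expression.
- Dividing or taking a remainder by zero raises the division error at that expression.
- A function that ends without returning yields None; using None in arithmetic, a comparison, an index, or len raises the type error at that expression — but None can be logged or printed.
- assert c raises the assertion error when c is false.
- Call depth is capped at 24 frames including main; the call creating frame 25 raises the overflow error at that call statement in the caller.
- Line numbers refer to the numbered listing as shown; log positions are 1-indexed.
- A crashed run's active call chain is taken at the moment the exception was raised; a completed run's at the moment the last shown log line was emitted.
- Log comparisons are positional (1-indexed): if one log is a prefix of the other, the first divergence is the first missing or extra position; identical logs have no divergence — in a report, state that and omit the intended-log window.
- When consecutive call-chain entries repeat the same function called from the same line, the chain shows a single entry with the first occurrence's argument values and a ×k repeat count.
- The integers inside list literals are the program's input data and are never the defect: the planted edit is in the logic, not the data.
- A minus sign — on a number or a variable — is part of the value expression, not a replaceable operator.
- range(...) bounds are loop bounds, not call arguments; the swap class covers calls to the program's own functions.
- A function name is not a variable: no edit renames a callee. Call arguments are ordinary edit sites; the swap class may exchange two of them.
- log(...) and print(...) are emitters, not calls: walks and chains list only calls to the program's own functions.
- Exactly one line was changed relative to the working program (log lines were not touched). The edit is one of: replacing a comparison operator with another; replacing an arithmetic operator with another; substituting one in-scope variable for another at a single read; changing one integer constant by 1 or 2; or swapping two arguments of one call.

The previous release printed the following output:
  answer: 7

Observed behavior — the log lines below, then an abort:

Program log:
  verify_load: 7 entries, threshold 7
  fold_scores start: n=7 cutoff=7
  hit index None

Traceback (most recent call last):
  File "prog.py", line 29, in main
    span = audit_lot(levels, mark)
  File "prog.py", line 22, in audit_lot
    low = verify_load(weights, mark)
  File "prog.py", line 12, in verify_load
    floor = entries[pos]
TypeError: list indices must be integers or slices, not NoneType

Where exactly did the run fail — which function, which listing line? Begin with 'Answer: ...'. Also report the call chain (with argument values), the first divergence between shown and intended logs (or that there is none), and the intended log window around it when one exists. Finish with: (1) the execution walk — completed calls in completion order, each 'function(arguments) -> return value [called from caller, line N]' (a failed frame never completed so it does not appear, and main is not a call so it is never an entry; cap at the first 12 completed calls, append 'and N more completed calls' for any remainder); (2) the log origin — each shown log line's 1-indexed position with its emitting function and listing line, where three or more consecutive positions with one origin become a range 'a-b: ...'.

Answer: the error was raised in verify_load, line 12.
Core observation: At log position 3 the runs split — shown 'hit index None', but the working version logs 'hit index 0'.
Call chain: main -> audit_lot([7, 5, 11, 11, 9, 1, 6], 7) (called at line 29) -> verify_load([7, 5, 11, 11, 9, 1, 6], 7) (called at line 22).
First divergence: position 3 — shown 'hit index None', intended 'hit index 0'.
Intended log window:
  1: verify_load: 7 entries, threshold 7
  2: fold_scores start: n=7 cutoff=7
  3: hit index 0
  4: hit index 0
Execution walk:
  fold_scores([7, 5, 11, 11, 9, 1, 6], 7) -> None  [called from verify_load, line 10]
Log line origins:
  1: emitted by verify_load (line 9)
  2: emitted by fold_scores (line 2)
  3: emitted by verify_load (line 11)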